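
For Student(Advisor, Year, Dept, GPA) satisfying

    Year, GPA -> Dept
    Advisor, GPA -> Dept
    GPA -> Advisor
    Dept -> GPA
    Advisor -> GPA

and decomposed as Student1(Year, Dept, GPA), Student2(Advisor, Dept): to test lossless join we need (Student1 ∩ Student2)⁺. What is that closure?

Student1 ∩ Student2 = {Dept}.
Dept → GPA applies, adding GPA
GPA → Advisor applies, adding Advisor
Closure: {Advisor, Dept, GPA}.

Advisor, Dept, GPA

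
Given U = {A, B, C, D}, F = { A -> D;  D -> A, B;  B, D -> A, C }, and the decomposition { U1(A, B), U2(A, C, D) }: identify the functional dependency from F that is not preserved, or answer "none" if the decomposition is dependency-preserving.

A → D lies within U2.
D → A, B: restricted closure across fragments reaches A, B.
B, D → A, C: restricted closure across fragments reaches A, C.
Every dependency is enforceable on the fragments, so the decomposition is dependency-preserving.

none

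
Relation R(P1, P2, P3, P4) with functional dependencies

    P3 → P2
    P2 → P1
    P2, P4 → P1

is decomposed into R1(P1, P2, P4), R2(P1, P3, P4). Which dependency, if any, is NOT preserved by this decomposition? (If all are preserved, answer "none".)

P3 → P2

Check P3 → P2: no single fragment contains all of {P2, P3}, and the restricted closure of {P3} across the fragments never reaches {P2}.
P2 → P1 is preserved.
P2, P4 → P1 is preserved.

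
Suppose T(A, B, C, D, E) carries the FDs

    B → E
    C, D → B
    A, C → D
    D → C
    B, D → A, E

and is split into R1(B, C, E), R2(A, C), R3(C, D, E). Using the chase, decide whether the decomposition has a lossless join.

No

Chase test. Columns are A, B, C, D, E; row i has aⱼ where attribute j ∈ Ri, else bᵢⱼ.
Initial tableau (one row per fragment):
  row 1: b11 a2 a3 b14 a5
  row 2: a1 b22 a3 b24 b25
  row 3: b31 b32 a3 a4 a5
No row becomes fully distinguished — the join is lossy.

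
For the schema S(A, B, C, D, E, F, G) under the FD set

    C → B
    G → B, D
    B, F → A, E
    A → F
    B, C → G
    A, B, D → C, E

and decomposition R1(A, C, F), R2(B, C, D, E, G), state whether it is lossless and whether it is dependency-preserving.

lossy and not dependency-preserving

Lossless test: (C)⁺ = {B, C, D, G}, which is a superkey of neither fragment — lossy.
Dependency preservation: the restricted closure of {B, F} across the fragments never reaches {A, E}, so B, F → A, E cannot be enforced without a join — not preserved.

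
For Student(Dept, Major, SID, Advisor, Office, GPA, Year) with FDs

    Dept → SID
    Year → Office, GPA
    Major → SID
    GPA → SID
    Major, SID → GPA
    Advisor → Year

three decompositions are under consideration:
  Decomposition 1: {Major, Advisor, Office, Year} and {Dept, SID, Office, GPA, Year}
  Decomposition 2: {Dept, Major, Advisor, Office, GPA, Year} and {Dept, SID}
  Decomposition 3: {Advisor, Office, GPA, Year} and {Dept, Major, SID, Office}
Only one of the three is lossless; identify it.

Decomposition 1: common = {Office, Year}, closure = {SID, Office, GPA, Year} → lossy.
Decomposition 2: common = {Dept}, closure = {Dept, SID} → lossless.
Decomposition 3: common = {Office}, closure = {Office} → lossy.

Decomposition 2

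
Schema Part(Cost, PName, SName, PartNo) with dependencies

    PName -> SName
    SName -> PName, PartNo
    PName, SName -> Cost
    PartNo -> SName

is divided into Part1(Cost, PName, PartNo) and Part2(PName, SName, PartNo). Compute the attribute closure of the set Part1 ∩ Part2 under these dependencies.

Part1 ∩ Part2 = {PName, PartNo}.
PName → SName applies, adding SName
PName, SName → Cost applies, adding Cost
Closure: {Cost, PName, SName, PartNo}.

Cost, PName, SName, PartNo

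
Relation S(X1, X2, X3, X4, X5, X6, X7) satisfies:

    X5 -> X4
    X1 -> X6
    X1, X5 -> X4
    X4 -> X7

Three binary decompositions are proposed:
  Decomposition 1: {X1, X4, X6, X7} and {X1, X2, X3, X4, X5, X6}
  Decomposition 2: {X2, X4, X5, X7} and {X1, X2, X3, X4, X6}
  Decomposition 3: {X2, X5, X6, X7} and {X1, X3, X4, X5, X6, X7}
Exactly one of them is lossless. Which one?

Decomposition 1: common = {X1, X4, X6}, closure = {X1, X4, X6, X7} → lossless.
Decomposition 2: common = {X2, X4}, closure = {X2, X4, X7} → lossy.
Decomposition 3: common = {X5, X6, X7}, closure = {X4, X5, X6, X7} → lossy.

Decomposition 1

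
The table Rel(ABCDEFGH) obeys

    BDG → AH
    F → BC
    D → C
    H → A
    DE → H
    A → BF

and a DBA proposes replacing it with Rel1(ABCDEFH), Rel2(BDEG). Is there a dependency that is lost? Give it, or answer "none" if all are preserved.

Check BDG → AH: no single fragment contains all of {ABDGH}, and the restricted closure of {BDG} across the fragments never reaches {AH}.
F → BC is preserved.
D → C is preserved.
H → A is preserved.
DE → H is preserved.
A → BF is preserved.

BDG → AH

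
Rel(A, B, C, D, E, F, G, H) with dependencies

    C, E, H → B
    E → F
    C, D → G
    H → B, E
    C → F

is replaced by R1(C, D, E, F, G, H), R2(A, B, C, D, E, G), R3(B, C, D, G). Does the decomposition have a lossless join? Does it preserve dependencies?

lossy and not dependency-preserving

Lossless test (chase): Rows 1 and 2 agree on E; apply E→F and equate their F entries. Rows 1 and 3 agree on C; apply C→F and equate their F entries. No row becomes fully distinguished — the join is lossy.
Dependency preservation: the restricted closure of {C, E, H} across the fragments never reaches {B}, so C, E, H → B cannot be enforced without a join — not preserved.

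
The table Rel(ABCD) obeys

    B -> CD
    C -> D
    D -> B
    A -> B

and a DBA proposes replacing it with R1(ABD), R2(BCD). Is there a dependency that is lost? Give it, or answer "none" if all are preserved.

none

B → CD lies within R2.
C → D lies within R2.
D → B lies within R1.
A → B lies within R1.
Every dependency is enforceable on the fragments, so the decomposition is dependency-preserving.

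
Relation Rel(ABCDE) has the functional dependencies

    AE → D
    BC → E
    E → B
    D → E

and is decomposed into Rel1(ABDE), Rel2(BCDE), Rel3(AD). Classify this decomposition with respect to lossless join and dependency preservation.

Lossless test (chase): Rows 1 and 3 agree on D; apply D→E and equate their E entries. Rows 1 and 3 agree on E; apply E→B and equate their B entries. No row becomes fully distinguished — the join is lossy.
Dependency preservation: every FD's attributes lie within a single fragment, so each can be enforced locally — preserved.

lossy but dependency-preserving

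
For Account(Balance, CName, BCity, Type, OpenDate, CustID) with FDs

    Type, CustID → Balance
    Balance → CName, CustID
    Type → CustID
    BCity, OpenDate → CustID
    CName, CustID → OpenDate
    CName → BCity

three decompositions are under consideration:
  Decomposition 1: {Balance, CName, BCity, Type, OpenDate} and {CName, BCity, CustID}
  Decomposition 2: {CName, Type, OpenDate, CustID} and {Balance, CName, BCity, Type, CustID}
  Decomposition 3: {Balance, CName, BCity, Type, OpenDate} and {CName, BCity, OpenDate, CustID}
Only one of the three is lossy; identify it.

Decomposition 1: common = {CName, BCity}, closure = {CName, BCity} → lossy.
Decomposition 2: common = {CName, Type, CustID}, closure = {Balance, CName, BCity, Type, OpenDate, CustID} → lossless.
Decomposition 3: common = {CName, BCity, OpenDate}, closure = {CName, BCity, OpenDate, CustID} → lossless.

Decomposition 1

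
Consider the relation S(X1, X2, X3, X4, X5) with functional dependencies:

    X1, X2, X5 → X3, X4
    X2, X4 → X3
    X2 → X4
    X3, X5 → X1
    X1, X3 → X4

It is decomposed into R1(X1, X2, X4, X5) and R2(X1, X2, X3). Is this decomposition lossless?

Yes

Common attributes: R1 ∩ R2 = {X1, X2}.
Closure of {X1, X2}: X2 → X4 applies, adding X4; X2, X4 → X3 applies, adding X3. So (X1, X2)⁺ = {X1, X2, X3, X4}.
This closure contains every attribute of R2, so R1 ∩ R2 → R2. The join is lossless.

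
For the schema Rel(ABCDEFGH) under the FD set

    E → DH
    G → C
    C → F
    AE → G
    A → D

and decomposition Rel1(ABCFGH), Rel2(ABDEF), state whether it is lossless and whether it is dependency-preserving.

Lossless test: (ABF)⁺ = {ABDF}, which is a superkey of neither fragment — lossy.
Dependency preservation: the restricted closure of {E} across the fragments never reaches {DH}, so E → DH cannot be enforced without a join — not preserved.

lossy and not dependency-preserving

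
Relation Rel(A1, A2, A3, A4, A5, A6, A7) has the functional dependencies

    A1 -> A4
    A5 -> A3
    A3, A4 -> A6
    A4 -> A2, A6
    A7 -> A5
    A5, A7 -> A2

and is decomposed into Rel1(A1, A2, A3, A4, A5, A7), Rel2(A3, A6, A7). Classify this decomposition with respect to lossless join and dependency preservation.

Lossless test: (A3, A7)⁺ = {A2, A3, A5, A7}, which is a superkey of neither fragment — lossy.
Dependency preservation: the restricted closure of {A3, A4} across the fragments never reaches {A6}, so A3, A4 → A6 cannot be enforced without a join — not preserved.

lossy and not dependency-preserving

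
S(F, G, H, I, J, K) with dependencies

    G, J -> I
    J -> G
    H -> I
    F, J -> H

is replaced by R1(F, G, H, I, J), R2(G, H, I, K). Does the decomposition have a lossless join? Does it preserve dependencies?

Lossless test: (G, H, I)⁺ = {G, H, I}, which is a superkey of neither fragment — lossy.
Dependency preservation: every FD's attributes lie within a single fragment, so each can be enforced locally — preserved.

lossy but dependency-preserving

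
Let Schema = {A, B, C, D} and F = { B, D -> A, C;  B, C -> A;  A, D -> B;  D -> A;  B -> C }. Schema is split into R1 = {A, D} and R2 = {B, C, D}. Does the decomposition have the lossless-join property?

Common attributes: R1 ∩ R2 = {D}.
Closure of {D}: D → A applies, adding A; A, D → B applies, adding B; B → C applies, adding C. So (D)⁺ = {A, B, C, D}.
This closure contains every attribute of R1, so R1 ∩ R2 → R1. The join is lossless.

Yes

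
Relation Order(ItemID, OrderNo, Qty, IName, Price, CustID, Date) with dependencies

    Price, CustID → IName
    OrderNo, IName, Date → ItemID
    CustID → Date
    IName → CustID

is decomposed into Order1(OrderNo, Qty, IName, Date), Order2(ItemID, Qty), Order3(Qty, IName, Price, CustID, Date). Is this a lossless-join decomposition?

No

Chase test. Columns are ItemID, OrderNo, Qty, IName, Price, CustID, Date; row i has aⱼ where attribute j ∈ Orderi, else bᵢⱼ.
Initial tableau (one row per fragment):
  row 1: b11 a2 a3 a4 b15 b16 a7
  row 2: a1 b22 a3 b24 b25 b26 b27
  row 3: b31 b32 a3 a4 a5 a6 a7
Rows 1 and 3 agree on IName; apply IName→CustID and equate their CustID entries.
No row becomes fully distinguished — the join is lossy.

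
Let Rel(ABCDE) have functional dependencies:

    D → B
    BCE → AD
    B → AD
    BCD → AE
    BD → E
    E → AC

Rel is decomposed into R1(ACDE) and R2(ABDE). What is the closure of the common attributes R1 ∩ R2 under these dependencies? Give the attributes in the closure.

R1 ∩ R2 = {ADE}.
D → B applies, adding B
E → AC applies, adding C
Closure: {ABCDE}.

ABCDE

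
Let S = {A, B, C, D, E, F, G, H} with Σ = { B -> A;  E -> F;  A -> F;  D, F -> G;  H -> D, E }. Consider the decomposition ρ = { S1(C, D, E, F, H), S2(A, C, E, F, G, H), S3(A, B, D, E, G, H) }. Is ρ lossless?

No

Chase test. Columns are A, B, C, D, E, F, G, H; row i has aⱼ where attribute j ∈ Si, else bᵢⱼ.
Initial tableau (one row per fragment):
  row 1: b11 b12 a3 a4 a5 a6 b17 a8
  row 2: a1 b22 a3 b24 a5 a6 a7 a8
  row 3: a1 a2 b33 a4 a5 b36 a7 a8
Rows 1 and 3 agree on E; apply E→F and equate their F entries.
Rows 1 and 3 agree on D, F; apply D, F→G and equate their G entries.
Rows 1 and 2 agree on H; apply H→D, E and equate their D, E entries.
No row becomes fully distinguished — the join is lossy.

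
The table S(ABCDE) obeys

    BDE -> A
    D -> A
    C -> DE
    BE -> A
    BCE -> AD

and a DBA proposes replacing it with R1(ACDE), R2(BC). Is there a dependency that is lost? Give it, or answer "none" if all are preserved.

BE -> A

Check BE → A: no single fragment contains all of {ABE}, and the restricted closure of {BE} across the fragments never reaches {A}.
BDE → A is preserved.
D → A is preserved.
C → DE is preserved.
BCE → AD is preserved.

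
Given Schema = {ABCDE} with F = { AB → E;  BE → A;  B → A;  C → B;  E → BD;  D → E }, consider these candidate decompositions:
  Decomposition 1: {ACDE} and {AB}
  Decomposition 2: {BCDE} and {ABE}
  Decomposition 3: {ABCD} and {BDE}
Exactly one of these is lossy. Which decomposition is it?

Decomposition 1

Decomposition 1: common = {A}, closure = {A} → lossy.
Decomposition 2: common = {BE}, closure = {ABDE} → lossless.
Decomposition 3: common = {BD}, closure = {ABDE} → lossless.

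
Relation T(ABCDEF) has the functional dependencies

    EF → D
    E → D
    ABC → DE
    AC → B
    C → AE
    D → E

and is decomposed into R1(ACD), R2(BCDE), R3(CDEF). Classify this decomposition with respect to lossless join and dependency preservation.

lossless and dependency-preserving

Lossless test (chase): Rows 1 and 2 agree on C; apply C→AE and equate their AE entries. Rows 1 and 3 agree on C; apply C→AE and equate their AE entries. Rows 1 and 2 agree on AC; apply AC→B and equate their B entries. Rows 1 and 3 agree on AC; apply AC→B and equate their B entries. Row 3 is now all distinguished symbols — the join is lossless.
Dependency preservation: ABC → DE; AC → B; C → AE are not contained in any single fragment, but the restricted closure of each left-hand side across the fragments still reaches the right-hand side; the remaining FDs each lie inside some fragment. All dependencies are preserved.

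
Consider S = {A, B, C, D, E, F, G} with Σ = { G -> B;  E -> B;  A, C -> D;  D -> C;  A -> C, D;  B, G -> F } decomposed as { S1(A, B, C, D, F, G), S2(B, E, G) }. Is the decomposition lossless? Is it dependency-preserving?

lossy but dependency-preserving

Lossless test: (B, G)⁺ = {B, F, G}, which is a superkey of neither fragment — lossy.
Dependency preservation: every FD's attributes lie within a single fragment, so each can be enforced locally — preserved.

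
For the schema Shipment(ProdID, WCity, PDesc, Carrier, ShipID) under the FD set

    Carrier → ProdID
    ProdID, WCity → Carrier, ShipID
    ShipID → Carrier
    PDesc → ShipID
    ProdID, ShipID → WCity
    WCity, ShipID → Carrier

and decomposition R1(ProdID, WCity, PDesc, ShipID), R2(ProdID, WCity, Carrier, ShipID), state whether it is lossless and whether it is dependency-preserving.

Lossless test: (ProdID, WCity, ShipID)⁺ = {ProdID, WCity, Carrier, ShipID}, which contains all of one fragment — lossless.
Dependency preservation: every FD's attributes lie within a single fragment, so each can be enforced locally — preserved.

lossless and dependency-preserving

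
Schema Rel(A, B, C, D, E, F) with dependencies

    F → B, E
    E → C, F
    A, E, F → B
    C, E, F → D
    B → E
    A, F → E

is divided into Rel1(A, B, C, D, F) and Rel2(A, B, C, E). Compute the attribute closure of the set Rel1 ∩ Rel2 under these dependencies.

Rel1 ∩ Rel2 = {A, B, C}.
B → E applies, adding E
E → C, F applies, adding F
C, E, F → D applies, adding D
Closure: {A, B, C, D, E, F}.

A, B, C, D, E, F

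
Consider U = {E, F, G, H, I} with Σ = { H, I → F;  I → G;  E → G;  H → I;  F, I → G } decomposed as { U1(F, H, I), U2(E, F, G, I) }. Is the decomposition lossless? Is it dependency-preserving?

Lossless test: (F, I)⁺ = {F, G, I}, which is a superkey of neither fragment — lossy.
Dependency preservation: every FD's attributes lie within a single fragment, so each can be enforced locally — preserved.

lossy but dependency-preserving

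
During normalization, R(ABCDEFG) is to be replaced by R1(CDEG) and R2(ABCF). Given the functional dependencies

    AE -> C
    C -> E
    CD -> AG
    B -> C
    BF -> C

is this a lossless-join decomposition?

Common attributes: R1 ∩ R2 = {C}.
Closure of {C}: C → E applies, adding E. So (C)⁺ = {CE}.
The closure contains neither all of R1 = {CDEG} nor all of R2 = {ABCF}, so the common attributes are not a superkey of either fragment. The join is lossy.

No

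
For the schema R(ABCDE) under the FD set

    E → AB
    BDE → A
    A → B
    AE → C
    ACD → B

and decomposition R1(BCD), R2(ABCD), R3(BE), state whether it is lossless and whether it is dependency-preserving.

Lossless test (chase): applying each FD to every pair of rows produces no changes in the tableau, so no row becomes fully distinguished — the join is lossy.
Dependency preservation: the restricted closure of {E} across the fragments never reaches {AB}, so E → AB cannot be enforced without a join — not preserved.

lossy and not dependency-preserving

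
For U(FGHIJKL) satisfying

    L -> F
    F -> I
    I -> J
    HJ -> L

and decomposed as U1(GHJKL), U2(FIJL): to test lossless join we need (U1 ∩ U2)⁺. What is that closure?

FIJL

U1 ∩ U2 = {JL}.
L → F applies, adding F
F → I applies, adding I
Closure: {FIJL}.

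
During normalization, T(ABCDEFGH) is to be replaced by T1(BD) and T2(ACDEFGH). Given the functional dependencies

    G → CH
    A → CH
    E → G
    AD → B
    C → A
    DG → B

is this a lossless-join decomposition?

Common attributes: T1 ∩ T2 = {D}.
No dependency enlarges {D}, so (D)⁺ = {D}.
The closure contains neither all of T1 = {BD} nor all of T2 = {ACDEFGH}, so the common attributes are not a superkey of either fragment. The join is lossy.

No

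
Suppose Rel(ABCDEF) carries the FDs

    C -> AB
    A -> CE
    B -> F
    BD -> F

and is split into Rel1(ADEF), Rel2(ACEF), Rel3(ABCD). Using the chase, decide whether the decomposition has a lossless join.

Chase test. Columns are ABCDEF; row i has aⱼ where attribute j ∈ Reli, else bᵢⱼ.
Initial tableau (one row per fragment):
  row 1: a1 b12 b13 a4 a5 a6
  row 2: a1 b22 a3 b24 a5 a6
  row 3: a1 a2 a3 a4 b35 b36
Rows 2 and 3 agree on C; apply C→AB and equate their AB entries.
Rows 1 and 2 agree on A; apply A→CE and equate their CE entries.
Rows 1 and 3 agree on A; apply A→CE and equate their CE entries.
Rows 2 and 3 agree on B; apply B→F and equate their F entries.
Rows 1 and 2 agree on C; apply C→AB and equate their AB entries.
Row 1 is now all distinguished symbols — the join is lossless.

Yes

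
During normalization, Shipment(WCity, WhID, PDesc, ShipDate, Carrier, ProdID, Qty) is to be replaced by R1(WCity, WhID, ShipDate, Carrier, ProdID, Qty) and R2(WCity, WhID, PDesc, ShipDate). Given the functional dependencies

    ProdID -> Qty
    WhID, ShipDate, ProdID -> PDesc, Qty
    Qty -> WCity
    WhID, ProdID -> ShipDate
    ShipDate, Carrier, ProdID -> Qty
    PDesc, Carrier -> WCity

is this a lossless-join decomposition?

Common attributes: R1 ∩ R2 = {WCity, WhID, ShipDate}.
No dependency enlarges {WCity, WhID, ShipDate}, so (WCity, WhID, ShipDate)⁺ = {WCity, WhID, ShipDate}.
The closure contains neither all of R1 = {WCity, WhID, ShipDate, Carrier, ProdID, Qty} nor all of R2 = {WCity, WhID, PDesc, ShipDate}, so the common attributes are not a superkey of either fragment. The join is lossy.

No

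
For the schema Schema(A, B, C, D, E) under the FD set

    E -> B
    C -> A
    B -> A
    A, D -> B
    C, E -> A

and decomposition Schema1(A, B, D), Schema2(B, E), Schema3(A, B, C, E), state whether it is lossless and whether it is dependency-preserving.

Lossless test (chase): Rows 1 and 2 agree on B; apply B→A and equate their A entries. No row becomes fully distinguished — the join is lossy.
Dependency preservation: every FD's attributes lie within a single fragment, so each can be enforced locally — preserved.

lossy but dependency-preserving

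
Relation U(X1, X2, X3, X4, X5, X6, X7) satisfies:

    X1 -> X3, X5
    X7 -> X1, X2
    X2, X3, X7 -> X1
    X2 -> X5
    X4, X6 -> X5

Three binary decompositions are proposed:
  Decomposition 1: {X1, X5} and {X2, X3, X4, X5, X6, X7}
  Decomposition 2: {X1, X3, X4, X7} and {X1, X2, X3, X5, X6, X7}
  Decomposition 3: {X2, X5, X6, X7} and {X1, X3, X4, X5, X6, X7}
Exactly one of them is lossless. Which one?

Decomposition 3

Decomposition 1: common = {X5}, closure = {X5} → lossy.
Decomposition 2: common = {X1, X3, X7}, closure = {X1, X2, X3, X5, X7} → lossy.
Decomposition 3: common = {X5, X6, X7}, closure = {X1, X2, X3, X5, X6, X7} → lossless.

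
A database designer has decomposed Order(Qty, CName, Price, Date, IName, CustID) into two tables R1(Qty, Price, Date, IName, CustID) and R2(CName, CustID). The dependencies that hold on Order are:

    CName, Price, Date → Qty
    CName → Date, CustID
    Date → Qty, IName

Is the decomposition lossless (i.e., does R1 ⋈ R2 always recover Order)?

Common attributes: R1 ∩ R2 = {CustID}.
No dependency enlarges {CustID}, so (CustID)⁺ = {CustID}.
The closure contains neither all of R1 = {Qty, Price, Date, IName, CustID} nor all of R2 = {CName, CustID}, so the common attributes are not a superkey of either fragment. The join is lossy.

No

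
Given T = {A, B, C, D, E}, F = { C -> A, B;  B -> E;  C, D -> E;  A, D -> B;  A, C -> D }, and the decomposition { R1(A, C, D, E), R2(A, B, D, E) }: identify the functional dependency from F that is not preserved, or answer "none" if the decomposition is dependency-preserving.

C → A, B: restricted closure across fragments reaches A, B.
B → E lies within R2.
C, D → E lies within R1.
A, D → B lies within R2.
A, C → D lies within R1.
Every dependency is enforceable on the fragments, so the decomposition is dependency-preserving.

none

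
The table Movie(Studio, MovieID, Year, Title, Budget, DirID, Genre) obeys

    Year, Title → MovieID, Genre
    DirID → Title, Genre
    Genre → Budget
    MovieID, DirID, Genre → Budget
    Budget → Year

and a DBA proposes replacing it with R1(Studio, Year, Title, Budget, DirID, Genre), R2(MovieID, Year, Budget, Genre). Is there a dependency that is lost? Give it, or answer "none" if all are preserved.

Year, Title → MovieID, Genre

Check Year, Title → MovieID, Genre: no single fragment contains all of {MovieID, Year, Title, Genre}, and the restricted closure of {Year, Title} across the fragments never reaches {MovieID, Genre}.
DirID → Title, Genre is preserved.
Genre → Budget is preserved.
MovieID, DirID, Genre → Budget is preserved.
Budget → Year is preserved.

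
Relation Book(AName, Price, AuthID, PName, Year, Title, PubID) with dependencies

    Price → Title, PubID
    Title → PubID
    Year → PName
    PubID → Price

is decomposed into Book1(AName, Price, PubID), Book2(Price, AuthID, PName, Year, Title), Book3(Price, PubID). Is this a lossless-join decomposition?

No

Chase test. Columns are AName, Price, AuthID, PName, Year, Title, PubID; row i has aⱼ where attribute j ∈ Booki, else bᵢⱼ.
Initial tableau (one row per fragment):
  row 1: a1 a2 b13 b14 b15 b16 a7
  row 2: b21 a2 a3 a4 a5 a6 b27
  row 3: b31 a2 b33 b34 b35 b36 a7
Rows 1 and 2 agree on Price; apply Price→Title, PubID and equate their Title, PubID entries.
Rows 1 and 3 agree on Price; apply Price→Title, PubID and equate their Title, PubID entries.
No row becomes fully distinguished — the join is lossy.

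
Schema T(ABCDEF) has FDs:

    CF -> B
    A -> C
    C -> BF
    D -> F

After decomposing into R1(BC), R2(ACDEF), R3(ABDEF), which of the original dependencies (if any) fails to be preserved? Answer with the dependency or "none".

CF → B: restricted closure across fragments reaches B.
A → C lies within R2.
C → BF: restricted closure across fragments reaches BF.
D → F lies within R2.
Every dependency is enforceable on the fragments, so the decomposition is dependency-preserving.

none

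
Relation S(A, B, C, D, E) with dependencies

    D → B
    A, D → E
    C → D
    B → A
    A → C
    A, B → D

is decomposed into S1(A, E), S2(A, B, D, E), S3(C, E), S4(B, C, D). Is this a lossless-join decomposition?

Yes

Chase test. Columns are A, B, C, D, E; row i has aⱼ where attribute j ∈ Si, else bᵢⱼ.
Initial tableau (one row per fragment):
  row 1: a1 b12 b13 b14 a5
  row 2: a1 a2 b23 a4 a5
  row 3: b31 b32 a3 b34 a5
  row 4: b41 a2 a3 a4 b45
Rows 3 and 4 agree on C; apply C→D and equate their D entries.
Rows 2 and 4 agree on B; apply B→A and equate their A entries.
Rows 1 and 2 agree on A; apply A→C and equate their C entries.
Rows 1 and 4 agree on A; apply A→C and equate their C entries.
Rows 2 and 3 agree on D; apply D→B and equate their B entries.
Rows 2 and 4 agree on A, D; apply A, D→E and equate their E entries.
Rows 1 and 2 agree on C; apply C→D and equate their D entries.
Rows 2 and 3 agree on B; apply B→A and equate their A entries.
Rows 1 and 2 agree on D; apply D→B and equate their B entries.
Row 1 is now all distinguished symbols — the join is lossless.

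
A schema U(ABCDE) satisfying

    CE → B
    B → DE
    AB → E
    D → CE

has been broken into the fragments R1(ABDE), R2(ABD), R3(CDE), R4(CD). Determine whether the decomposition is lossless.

Yes

Chase test. Columns are ABCDE; row i has aⱼ where attribute j ∈ Ri, else bᵢⱼ.
Initial tableau (one row per fragment):
  row 1: a1 a2 b13 a4 a5
  row 2: a1 a2 b23 a4 b25
  row 3: b31 b32 a3 a4 a5
  row 4: b41 b42 a3 a4 b45
Rows 1 and 2 agree on B; apply B→DE and equate their DE entries.
Rows 1 and 2 agree on D; apply D→CE and equate their CE entries.
Rows 1 and 3 agree on D; apply D→CE and equate their CE entries.
Rows 1 and 4 agree on D; apply D→CE and equate their CE entries.
Rows 1 and 3 agree on CE; apply CE→B and equate their B entries.
Rows 1 and 4 agree on CE; apply CE→B and equate their B entries.
Row 1 is now all distinguished symbols — the join is lossless.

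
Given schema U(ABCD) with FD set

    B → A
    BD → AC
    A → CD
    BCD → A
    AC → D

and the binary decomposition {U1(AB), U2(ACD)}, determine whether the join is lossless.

Yes

Common attributes: U1 ∩ U2 = {A}.
Closure of {A}: A → CD applies, adding CD. So (A)⁺ = {ACD}.
This closure contains every attribute of U2, so U1 ∩ U2 → U2. The join is lossless.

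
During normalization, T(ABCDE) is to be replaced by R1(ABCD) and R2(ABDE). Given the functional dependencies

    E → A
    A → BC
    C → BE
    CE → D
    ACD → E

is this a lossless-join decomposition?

Yes

Common attributes: R1 ∩ R2 = {ABD}.
Closure of {ABD}: A → BC applies, adding C; C → BE applies, adding E. So (ABD)⁺ = {ABCDE}.
This closure contains every attribute of R1, so R1 ∩ R2 → R1. The join is lossless.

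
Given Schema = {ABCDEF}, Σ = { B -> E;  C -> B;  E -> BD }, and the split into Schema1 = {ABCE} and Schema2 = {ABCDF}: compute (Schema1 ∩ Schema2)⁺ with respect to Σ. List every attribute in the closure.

Schema1 ∩ Schema2 = {ABC}.
B → E applies, adding E
E → BD applies, adding D
Closure: {ABCDE}.

ABCDE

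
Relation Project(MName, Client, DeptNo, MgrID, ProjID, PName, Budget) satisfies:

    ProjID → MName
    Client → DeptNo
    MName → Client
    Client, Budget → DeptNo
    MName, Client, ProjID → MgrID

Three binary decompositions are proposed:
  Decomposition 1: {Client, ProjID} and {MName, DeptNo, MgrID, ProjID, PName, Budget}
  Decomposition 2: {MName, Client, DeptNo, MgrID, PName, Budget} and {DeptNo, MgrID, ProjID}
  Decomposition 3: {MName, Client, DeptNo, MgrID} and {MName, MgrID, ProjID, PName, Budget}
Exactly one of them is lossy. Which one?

Decomposition 2

Decomposition 1: common = {ProjID}, closure = {MName, Client, DeptNo, MgrID, ProjID} → lossless.
Decomposition 2: common = {DeptNo, MgrID}, closure = {DeptNo, MgrID} → lossy.
Decomposition 3: common = {MName, MgrID}, closure = {MName, Client, DeptNo, MgrID} → lossless.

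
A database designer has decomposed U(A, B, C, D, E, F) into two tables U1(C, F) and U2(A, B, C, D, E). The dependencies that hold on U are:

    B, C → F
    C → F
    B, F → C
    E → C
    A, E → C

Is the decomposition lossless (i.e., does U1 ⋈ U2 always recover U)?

Common attributes: U1 ∩ U2 = {C}.
Closure of {C}: C → F applies, adding F. So (C)⁺ = {C, F}.
This closure contains every attribute of U1, so U1 ∩ U2 → U1. The join is lossless.

Yes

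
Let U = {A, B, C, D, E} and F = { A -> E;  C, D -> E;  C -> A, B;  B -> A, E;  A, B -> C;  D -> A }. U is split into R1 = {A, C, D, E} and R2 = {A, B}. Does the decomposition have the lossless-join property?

No

Common attributes: R1 ∩ R2 = {A}.
Closure of {A}: A → E applies, adding E. So (A)⁺ = {A, E}.
The closure contains neither all of R1 = {A, C, D, E} nor all of R2 = {A, B}, so the common attributes are not a superkey of either fragment. The join is lossy.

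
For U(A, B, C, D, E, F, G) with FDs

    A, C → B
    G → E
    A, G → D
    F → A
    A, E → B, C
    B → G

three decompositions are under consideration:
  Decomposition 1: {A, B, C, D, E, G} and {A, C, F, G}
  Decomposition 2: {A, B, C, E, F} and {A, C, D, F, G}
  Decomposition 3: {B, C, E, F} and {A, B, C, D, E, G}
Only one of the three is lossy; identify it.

Decomposition 1: common = {A, C, G}, closure = {A, B, C, D, E, G} → lossless.
Decomposition 2: common = {A, C, F}, closure = {A, B, C, D, E, F, G} → lossless.
Decomposition 3: common = {B, C, E}, closure = {B, C, E, G} → lossy.

Decomposition 3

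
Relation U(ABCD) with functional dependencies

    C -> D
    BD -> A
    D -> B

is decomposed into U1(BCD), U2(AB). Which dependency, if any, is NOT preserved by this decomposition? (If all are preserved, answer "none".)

BD -> A

Check BD → A: no single fragment contains all of {ABD}, and the restricted closure of {BD} across the fragments never reaches {A}.
C → D is preserved.
D → B is preserved.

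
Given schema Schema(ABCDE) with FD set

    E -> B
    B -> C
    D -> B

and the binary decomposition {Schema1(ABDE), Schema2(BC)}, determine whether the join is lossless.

Common attributes: Schema1 ∩ Schema2 = {B}.
Closure of {B}: B → C applies, adding C. So (B)⁺ = {BC}.
This closure contains every attribute of Schema2, so Schema1 ∩ Schema2 → Schema2. The join is lossless.

Yes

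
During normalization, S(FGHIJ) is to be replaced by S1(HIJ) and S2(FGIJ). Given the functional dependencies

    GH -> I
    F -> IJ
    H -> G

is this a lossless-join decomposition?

No

Common attributes: S1 ∩ S2 = {IJ}.
No dependency enlarges {IJ}, so (IJ)⁺ = {IJ}.
The closure contains neither all of S1 = {HIJ} nor all of S2 = {FGIJ}, so the common attributes are not a superkey of either fragment. The join is lossy.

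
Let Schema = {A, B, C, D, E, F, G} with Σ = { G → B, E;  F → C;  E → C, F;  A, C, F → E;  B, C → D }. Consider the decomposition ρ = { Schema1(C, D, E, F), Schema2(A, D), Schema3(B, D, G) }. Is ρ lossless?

No

Chase test. Columns are A, B, C, D, E, F, G; row i has aⱼ where attribute j ∈ Schemai, else bᵢⱼ.
Initial tableau (one row per fragment):
  row 1: b11 b12 a3 a4 a5 a6 b17
  row 2: a1 b22 b23 a4 b25 b26 b27
  row 3: b31 a2 b33 a4 b35 b36 a7
No row becomes fully distinguished — the join is lossy.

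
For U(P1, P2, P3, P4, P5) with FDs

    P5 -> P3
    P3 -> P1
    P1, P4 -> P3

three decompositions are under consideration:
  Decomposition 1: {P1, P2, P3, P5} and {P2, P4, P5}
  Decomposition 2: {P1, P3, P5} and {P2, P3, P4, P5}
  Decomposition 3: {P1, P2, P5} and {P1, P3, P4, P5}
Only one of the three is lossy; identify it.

Decomposition 3

Decomposition 1: common = {P2, P5}, closure = {P1, P2, P3, P5} → lossless.
Decomposition 2: common = {P3, P5}, closure = {P1, P3, P5} → lossless.
Decomposition 3: common = {P1, P5}, closure = {P1, P3, P5} → lossy.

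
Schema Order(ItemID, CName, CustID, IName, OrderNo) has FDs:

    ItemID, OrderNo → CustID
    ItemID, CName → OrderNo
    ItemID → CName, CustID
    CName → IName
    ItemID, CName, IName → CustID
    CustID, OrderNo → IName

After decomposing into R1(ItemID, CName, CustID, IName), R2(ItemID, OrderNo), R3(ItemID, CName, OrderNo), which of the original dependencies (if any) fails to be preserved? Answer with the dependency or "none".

Check CustID, OrderNo → IName: no single fragment contains all of {CustID, IName, OrderNo}, and the restricted closure of {CustID, OrderNo} across the fragments never reaches {IName}.
ItemID, OrderNo → CustID is preserved.
ItemID, CName → OrderNo is preserved.
ItemID → CName, CustID is preserved.
CName → IName is preserved.
ItemID, CName, IName → CustID is preserved.

CustID, OrderNo → IName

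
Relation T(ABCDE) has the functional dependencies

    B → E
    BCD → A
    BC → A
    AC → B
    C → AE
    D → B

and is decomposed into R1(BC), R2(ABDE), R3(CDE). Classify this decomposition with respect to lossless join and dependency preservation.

Lossless test (chase): Rows 1 and 2 agree on B; apply B→E and equate their E entries. Rows 1 and 3 agree on C; apply C→AE and equate their AE entries. Rows 2 and 3 agree on D; apply D→B and equate their B entries. No row becomes fully distinguished — the join is lossy.
Dependency preservation: the restricted closure of {BCD} across the fragments never reaches {A}, so BCD → A cannot be enforced without a join — not preserved.

lossy and not dependency-preserving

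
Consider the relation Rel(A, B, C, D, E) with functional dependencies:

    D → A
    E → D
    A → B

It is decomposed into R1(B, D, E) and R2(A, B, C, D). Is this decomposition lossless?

No

Common attributes: R1 ∩ R2 = {B, D}.
Closure of {B, D}: D → A applies, adding A. So (B, D)⁺ = {A, B, D}.
The closure contains neither all of R1 = {B, D, E} nor all of R2 = {A, B, C, D}, so the common attributes are not a superkey of either fragment. The join is lossy.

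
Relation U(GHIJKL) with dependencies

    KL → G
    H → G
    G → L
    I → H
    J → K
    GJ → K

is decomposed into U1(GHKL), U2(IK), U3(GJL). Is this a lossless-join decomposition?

No

Chase test. Columns are GHIJKL; row i has aⱼ where attribute j ∈ Ui, else bᵢⱼ.
Initial tableau (one row per fragment):
  row 1: a1 a2 b13 b14 a5 a6
  row 2: b21 b22 a3 b24 a5 b26
  row 3: a1 b32 b33 a4 b35 a6
No row becomes fully distinguished — the join is lossy.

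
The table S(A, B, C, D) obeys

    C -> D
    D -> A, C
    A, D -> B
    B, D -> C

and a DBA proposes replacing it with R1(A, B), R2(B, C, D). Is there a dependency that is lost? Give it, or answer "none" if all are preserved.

D -> A, C

Check D → A, C: no single fragment contains all of {A, C, D}, and the restricted closure of {D} across the fragments never reaches {A, C}.
C → D is preserved.
A, D → B is preserved.
B, D → C is preserved.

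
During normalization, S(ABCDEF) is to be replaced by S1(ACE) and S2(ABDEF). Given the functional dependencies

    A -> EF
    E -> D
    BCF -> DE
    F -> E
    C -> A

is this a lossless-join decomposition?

No

Common attributes: S1 ∩ S2 = {AE}.
Closure of {AE}: A → EF applies, adding F; E → D applies, adding D. So (AE)⁺ = {ADEF}.
The closure contains neither all of S1 = {ACE} nor all of S2 = {ABDEF}, so the common attributes are not a superkey of either fragment. The join is lossy.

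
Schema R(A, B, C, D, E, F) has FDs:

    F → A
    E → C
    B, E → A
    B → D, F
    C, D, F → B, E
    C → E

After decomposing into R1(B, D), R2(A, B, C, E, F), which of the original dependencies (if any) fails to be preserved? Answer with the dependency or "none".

Check C, D, F → B, E: no single fragment contains all of {B, C, D, E, F}, and the restricted closure of {C, D, F} across the fragments never reaches {B, E}.
F → A is preserved.
E → C is preserved.
B, E → A is preserved.
B → D, F is preserved.
C → E is preserved.

C, D, F → B, E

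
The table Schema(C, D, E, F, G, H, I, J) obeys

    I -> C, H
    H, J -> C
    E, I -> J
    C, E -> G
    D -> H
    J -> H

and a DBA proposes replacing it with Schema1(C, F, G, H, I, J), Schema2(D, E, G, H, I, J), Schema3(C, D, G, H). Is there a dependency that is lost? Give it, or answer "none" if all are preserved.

C, E -> G

Check C, E → G: no single fragment contains all of {C, E, G}, and the restricted closure of {C, E} across the fragments never reaches {G}.
I → C, H is preserved.
H, J → C is preserved.
E, I → J is preserved.
D → H is preserved.
J → H is preserved.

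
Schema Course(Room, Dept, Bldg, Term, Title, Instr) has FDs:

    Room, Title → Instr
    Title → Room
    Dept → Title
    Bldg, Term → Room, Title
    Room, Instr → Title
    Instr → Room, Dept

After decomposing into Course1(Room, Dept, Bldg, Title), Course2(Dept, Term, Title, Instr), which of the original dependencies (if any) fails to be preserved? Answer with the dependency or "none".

Check Bldg, Term → Room, Title: no single fragment contains all of {Room, Bldg, Term, Title}, and the restricted closure of {Bldg, Term} across the fragments never reaches {Room, Title}.
Room, Title → Instr is preserved.
Title → Room is preserved.
Dept → Title is preserved.
Room, Instr → Title is preserved.
Instr → Room, Dept is preserved.

Bldg, Term → Room, Title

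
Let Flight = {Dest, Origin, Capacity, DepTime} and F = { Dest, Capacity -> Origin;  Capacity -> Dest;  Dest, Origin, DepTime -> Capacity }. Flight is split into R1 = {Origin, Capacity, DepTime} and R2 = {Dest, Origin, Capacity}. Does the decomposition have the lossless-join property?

Common attributes: R1 ∩ R2 = {Origin, Capacity}.
Closure of {Origin, Capacity}: Capacity → Dest applies, adding Dest. So (Origin, Capacity)⁺ = {Dest, Origin, Capacity}.
This closure contains every attribute of R2, so R1 ∩ R2 → R2. The join is lossless.

Yes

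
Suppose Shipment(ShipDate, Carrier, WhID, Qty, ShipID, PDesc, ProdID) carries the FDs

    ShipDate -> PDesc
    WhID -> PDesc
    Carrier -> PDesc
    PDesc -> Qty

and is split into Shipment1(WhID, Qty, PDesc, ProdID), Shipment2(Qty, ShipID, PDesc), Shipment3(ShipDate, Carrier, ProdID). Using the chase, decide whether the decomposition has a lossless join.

Chase test. Columns are ShipDate, Carrier, WhID, Qty, ShipID, PDesc, ProdID; row i has aⱼ where attribute j ∈ Shipmenti, else bᵢⱼ.
Initial tableau (one row per fragment):
  row 1: b11 b12 a3 a4 b15 a6 a7
  row 2: b21 b22 b23 a4 a5 a6 b27
  row 3: a1 a2 b33 b34 b35 b36 a7
No row becomes fully distinguished — the join is lossy.

No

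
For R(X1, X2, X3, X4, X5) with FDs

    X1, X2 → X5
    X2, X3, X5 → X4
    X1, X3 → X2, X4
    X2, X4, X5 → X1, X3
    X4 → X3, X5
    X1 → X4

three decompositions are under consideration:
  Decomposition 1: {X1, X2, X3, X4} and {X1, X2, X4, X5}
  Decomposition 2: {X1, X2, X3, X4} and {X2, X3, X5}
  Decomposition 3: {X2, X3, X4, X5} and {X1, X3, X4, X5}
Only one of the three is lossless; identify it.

Decomposition 1: common = {X1, X2, X4}, closure = {X1, X2, X3, X4, X5} → lossless.
Decomposition 2: common = {X2, X3}, closure = {X2, X3} → lossy.
Decomposition 3: common = {X3, X4, X5}, closure = {X3, X4, X5} → lossy.

Decomposition 1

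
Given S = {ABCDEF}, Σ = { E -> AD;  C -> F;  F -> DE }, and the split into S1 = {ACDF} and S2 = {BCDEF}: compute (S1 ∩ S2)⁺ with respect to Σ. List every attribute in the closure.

S1 ∩ S2 = {CDF}.
F → DE applies, adding E
E → AD applies, adding A
Closure: {ACDEF}.

ACDEF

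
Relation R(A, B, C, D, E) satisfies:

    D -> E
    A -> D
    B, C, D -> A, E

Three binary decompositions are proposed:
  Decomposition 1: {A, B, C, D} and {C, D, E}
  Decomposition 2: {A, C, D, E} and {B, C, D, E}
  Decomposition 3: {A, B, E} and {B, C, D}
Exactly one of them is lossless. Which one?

Decomposition 1: common = {C, D}, closure = {C, D, E} → lossless.
Decomposition 2: common = {C, D, E}, closure = {C, D, E} → lossy.
Decomposition 3: common = {B}, closure = {B} → lossy.

Decomposition 1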